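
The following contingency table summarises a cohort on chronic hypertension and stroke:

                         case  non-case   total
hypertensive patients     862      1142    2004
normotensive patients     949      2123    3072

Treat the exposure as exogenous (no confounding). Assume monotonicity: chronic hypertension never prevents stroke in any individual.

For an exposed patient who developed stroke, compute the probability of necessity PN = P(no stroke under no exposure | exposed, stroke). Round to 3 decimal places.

p₁ = P(outcome | exposed) = 862/2004 = 0.43014
p₀ = P(outcome | unexposed) = 949/3072 = 0.30892
Under exogeneity and monotonicity, PN = (p₁ − p₀) / p₁.
PN = (0.43014 − 0.30892) / 0.43014 = 0.12122 / 0.43014 ≈ 0.2818

PN ≈ 0.282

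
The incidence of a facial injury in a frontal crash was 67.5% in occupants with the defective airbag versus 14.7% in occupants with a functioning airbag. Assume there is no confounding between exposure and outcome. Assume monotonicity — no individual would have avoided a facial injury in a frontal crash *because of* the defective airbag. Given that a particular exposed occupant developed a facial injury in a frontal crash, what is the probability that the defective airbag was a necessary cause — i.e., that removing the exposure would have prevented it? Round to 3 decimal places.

PN ≈ 0.782

p₁ = 0.675, p₀ = 0.147.
Under exogeneity and monotonicity, PN = (p₁ − p₀) / p₁.
PN = (0.675 − 0.147) / 0.675 = 0.528 / 0.675 ≈ 0.7822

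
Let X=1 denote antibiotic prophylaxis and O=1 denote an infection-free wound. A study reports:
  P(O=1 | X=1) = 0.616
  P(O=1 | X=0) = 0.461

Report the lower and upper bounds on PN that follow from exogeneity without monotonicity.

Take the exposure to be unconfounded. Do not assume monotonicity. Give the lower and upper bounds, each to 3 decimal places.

Let p₁ = 0.616, p₀ = 0.461.
Under exogeneity alone the bounds on PN are max{0,(p₁−p₀)/p₁} ≤ PN ≤ min{1,(1−p₀)/p₁}.
  lower = (p₁ − p₀)/p₁ = 0.155 / 0.616 ≈ 0.2516
  upper = min{1, (1 − p₀)/p₁} = 0.539 / 0.616 ≈ 0.8750

0.252 ≤ PN ≤ 0.875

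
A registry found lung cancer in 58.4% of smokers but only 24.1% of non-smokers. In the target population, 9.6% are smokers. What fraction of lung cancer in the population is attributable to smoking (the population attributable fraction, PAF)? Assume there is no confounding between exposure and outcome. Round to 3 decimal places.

PAF ≈ 0.120

p₁ = 0.584, p₀ = 0.241.
Overall risk P(Y=1) = π·p₁ + (1−π)·p₀ = 0.096×0.584 + 0.904×0.241 = 0.27393.
Under exogeneity, PAF = [P(Y=1) − p₀] / P(Y=1).
PAF = (0.27393 − 0.241) / 0.27393 ≈ 0.1202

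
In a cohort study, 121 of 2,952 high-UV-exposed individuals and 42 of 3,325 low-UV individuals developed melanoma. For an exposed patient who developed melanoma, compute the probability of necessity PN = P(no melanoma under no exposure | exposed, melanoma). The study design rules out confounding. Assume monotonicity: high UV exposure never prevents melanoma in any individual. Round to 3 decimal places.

PN ≈ 0.692

p₁ = P(outcome | exposed) = 121/2952 = 0.040989
p₀ = P(outcome | unexposed) = 42/3325 = 0.012632
Under exogeneity and monotonicity, PN = (p₁ − p₀) / p₁.
PN = (0.040989 − 0.012632) / 0.040989 = 0.028358 / 0.040989 ≈ 0.6918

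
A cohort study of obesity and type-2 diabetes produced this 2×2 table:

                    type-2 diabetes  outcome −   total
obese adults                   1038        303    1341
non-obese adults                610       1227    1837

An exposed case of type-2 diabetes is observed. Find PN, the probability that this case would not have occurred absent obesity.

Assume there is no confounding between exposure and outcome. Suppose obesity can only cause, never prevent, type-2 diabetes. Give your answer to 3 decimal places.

p₁ = P(outcome | exposed) = 1038/1341 = 0.77405
p₀ = P(outcome | unexposed) = 610/1837 = 0.33206
Under exogeneity and monotonicity, PN = (p₁ − p₀) / p₁.
PN = (0.77405 − 0.33206) / 0.77405 = 0.44199 / 0.77405 ≈ 0.5710

PN ≈ 0.571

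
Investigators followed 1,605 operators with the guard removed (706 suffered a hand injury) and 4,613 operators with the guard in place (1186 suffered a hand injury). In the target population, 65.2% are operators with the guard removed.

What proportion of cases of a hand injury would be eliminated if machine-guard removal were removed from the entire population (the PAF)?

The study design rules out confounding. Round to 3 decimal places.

PAF ≈ 0.317

p₁ = P(outcome | exposed) = 706/1605 = 0.43988
p₀ = P(outcome | unexposed) = 1186/4613 = 0.2571
Overall risk P(Y=1) = π·p₁ + (1−π)·p₀ = 0.652×0.43988 + 0.348×0.2571 = 0.37627.
Under exogeneity, PAF = [P(Y=1) − p₀] / P(Y=1).
PAF = (0.37627 − 0.2571) / 0.37627 ≈ 0.3167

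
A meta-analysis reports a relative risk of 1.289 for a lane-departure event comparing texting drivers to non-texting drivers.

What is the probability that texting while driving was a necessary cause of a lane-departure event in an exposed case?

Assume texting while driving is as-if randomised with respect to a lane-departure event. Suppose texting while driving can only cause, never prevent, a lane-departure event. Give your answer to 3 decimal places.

Under exogeneity and monotonicity, PN = (RR − 1) / RR = 1 − 1/RR.
PN = (1.289 − 1) / 1.289 = 0.289 / 1.289 ≈ 0.2242

PN ≈ 0.224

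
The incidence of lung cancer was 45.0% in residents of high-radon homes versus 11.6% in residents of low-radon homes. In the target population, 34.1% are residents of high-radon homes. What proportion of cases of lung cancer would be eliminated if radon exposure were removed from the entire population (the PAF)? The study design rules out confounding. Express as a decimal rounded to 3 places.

p₁ = 0.45, p₀ = 0.116.
Overall risk P(Y=1) = π·p₁ + (1−π)·p₀ = 0.341×0.45 + 0.659×0.116 = 0.22989.
Under exogeneity, PAF = [P(Y=1) − p₀] / P(Y=1).
PAF = (0.22989 − 0.116) / 0.22989 ≈ 0.4954

PAF ≈ 0.495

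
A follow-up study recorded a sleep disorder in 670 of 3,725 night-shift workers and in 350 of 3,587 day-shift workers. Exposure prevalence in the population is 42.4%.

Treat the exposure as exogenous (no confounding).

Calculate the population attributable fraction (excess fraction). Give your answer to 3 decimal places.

PAF ≈ 0.263

p₁ = P(outcome | exposed) = 670/3725 = 0.17987
p₀ = P(outcome | unexposed) = 350/3587 = 0.097575
Overall risk P(Y=1) = π·p₁ + (1−π)·p₀ = 0.424×0.17987 + 0.576×0.097575 = 0.13247.
Under exogeneity, PAF = [P(Y=1) − p₀] / P(Y=1).
PAF = (0.13247 − 0.097575) / 0.13247 ≈ 0.2634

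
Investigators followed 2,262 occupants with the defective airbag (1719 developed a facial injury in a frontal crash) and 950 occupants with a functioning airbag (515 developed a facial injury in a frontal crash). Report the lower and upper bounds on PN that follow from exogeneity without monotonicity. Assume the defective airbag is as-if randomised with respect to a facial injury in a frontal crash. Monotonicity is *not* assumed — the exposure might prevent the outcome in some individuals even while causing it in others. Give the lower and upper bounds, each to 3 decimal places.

0.287 ≤ PN ≤ 0.603

p₁ = P(outcome | exposed) = 1719/2262 = 0.75995
p₀ = P(outcome | unexposed) = 515/950 = 0.54211
Under exogeneity alone the bounds on PN are max{0,(p₁−p₀)/p₁} ≤ PN ≤ min{1,(1−p₀)/p₁}.
  lower = (p₁ − p₀)/p₁ = 0.21784 / 0.75995 ≈ 0.2867
  upper = min{1, (1 − p₀)/p₁} = 0.45789 / 0.75995 ≈ 0.6025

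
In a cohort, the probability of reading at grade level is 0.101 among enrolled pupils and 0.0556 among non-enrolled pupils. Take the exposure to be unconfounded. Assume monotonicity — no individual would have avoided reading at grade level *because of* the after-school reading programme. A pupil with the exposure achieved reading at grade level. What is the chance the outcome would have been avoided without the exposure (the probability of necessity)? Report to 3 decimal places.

PN ≈ 0.450

Let p₁ = 0.101, p₀ = 0.0556.
Under exogeneity and monotonicity, PN = (p₁ − p₀) / p₁.
PN = (0.101 − 0.0556) / 0.101 = 0.0454 / 0.101 ≈ 0.4495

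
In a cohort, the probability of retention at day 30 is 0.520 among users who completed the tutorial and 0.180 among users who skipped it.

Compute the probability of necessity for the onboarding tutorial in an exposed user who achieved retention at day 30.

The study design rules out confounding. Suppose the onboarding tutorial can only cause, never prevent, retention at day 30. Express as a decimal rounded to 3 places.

Let p₁ = 0.52, p₀ = 0.18.
Under exogeneity and monotonicity, PN = (p₁ − p₀) / p₁.
PN = (0.52 − 0.18) / 0.52 = 0.34 / 0.52 ≈ 0.6538

PN ≈ 0.654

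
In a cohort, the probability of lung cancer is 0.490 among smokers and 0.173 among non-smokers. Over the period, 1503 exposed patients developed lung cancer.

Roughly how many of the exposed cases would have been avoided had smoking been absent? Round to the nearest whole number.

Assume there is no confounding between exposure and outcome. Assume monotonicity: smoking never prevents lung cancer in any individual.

Let p₁ = 0.49, p₀ = 0.173.
PN = (p₁ − p₀)/p₁ = (0.49 − 0.173) / 0.49 ≈ 0.64694.
Attributable cases ≈ PN × (exposed cases) = 0.64694 × 1503 ≈ 972.35.

about 972 cases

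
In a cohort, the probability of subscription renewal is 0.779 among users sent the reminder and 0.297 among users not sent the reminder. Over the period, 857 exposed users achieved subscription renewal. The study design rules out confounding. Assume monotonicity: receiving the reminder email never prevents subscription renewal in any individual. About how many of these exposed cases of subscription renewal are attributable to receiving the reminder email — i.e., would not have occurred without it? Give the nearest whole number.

Let p₁ = 0.779, p₀ = 0.297.
PN = (p₁ − p₀)/p₁ = (0.779 − 0.297) / 0.779 ≈ 0.61874.
Attributable cases ≈ PN × (exposed cases) = 0.61874 × 857 ≈ 530.26.

about 530 cases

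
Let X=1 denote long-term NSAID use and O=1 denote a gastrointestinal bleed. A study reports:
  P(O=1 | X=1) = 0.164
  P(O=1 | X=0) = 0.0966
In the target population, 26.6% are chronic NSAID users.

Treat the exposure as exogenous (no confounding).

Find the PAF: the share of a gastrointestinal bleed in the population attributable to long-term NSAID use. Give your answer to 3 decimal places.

Let p₁ = 0.164, p₀ = 0.0966.
Overall risk P(Y=1) = π·p₁ + (1−π)·p₀ = 0.266×0.164 + 0.734×0.0966 = 0.11453.
Under exogeneity, PAF = [P(Y=1) − p₀] / P(Y=1).
PAF = (0.11453 − 0.0966) / 0.11453 ≈ 0.1565

PAF ≈ 0.157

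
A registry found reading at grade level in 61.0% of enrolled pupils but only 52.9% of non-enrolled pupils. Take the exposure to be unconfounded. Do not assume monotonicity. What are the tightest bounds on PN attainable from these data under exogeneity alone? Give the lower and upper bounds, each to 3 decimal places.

0.133 ≤ PN ≤ 0.772

p₁ = 0.61, p₀ = 0.529.
Under exogeneity alone the bounds on PN are max{0,(p₁−p₀)/p₁} ≤ PN ≤ min{1,(1−p₀)/p₁}.
  lower = (p₁ − p₀)/p₁ = 0.081 / 0.61 ≈ 0.1328
  upper = min{1, (1 − p₀)/p₁} = 0.471 / 0.61 ≈ 0.7721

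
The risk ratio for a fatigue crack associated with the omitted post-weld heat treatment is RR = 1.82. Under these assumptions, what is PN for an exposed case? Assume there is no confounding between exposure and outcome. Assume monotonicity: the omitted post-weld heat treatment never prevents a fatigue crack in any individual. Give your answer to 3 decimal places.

PN ≈ 0.451

Under exogeneity and monotonicity, PN = (RR − 1) / RR = 1 − 1/RR.
PN = (1.82 − 1) / 1.82 = 0.82 / 1.82 ≈ 0.4505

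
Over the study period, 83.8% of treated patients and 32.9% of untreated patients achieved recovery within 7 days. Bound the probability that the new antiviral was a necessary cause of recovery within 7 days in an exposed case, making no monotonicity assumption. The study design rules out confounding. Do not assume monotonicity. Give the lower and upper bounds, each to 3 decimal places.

0.607 ≤ PN ≤ 0.801

p₁ = 0.838, p₀ = 0.329.
Under exogeneity alone the bounds on PN are max{0,(p₁−p₀)/p₁} ≤ PN ≤ min{1,(1−p₀)/p₁}.
  lower = (p₁ − p₀)/p₁ = 0.509 / 0.838 ≈ 0.6074
  upper = min{1, (1 − p₀)/p₁} = 0.671 / 0.838 ≈ 0.8007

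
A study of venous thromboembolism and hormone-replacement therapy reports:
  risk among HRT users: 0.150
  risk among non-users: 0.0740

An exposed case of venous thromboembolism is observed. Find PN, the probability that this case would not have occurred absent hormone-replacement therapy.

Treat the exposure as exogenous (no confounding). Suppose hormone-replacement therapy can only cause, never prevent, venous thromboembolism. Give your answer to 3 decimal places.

PN ≈ 0.507

Let p₁ = 0.15, p₀ = 0.074.
Under exogeneity and monotonicity, PN = (p₁ − p₀) / p₁.
PN = (0.15 − 0.074) / 0.15 = 0.076 / 0.15 ≈ 0.5067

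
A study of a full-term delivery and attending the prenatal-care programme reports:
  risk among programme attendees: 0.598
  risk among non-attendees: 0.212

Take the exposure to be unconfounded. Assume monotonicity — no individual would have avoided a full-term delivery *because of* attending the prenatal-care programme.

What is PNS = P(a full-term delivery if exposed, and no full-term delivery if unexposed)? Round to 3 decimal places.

PNS ≈ 0.386

Let p₁ = 0.598, p₀ = 0.212.
Under exogeneity and monotonicity, PNS = p₁ − p₀.
PNS = 0.598 − 0.212 = 0.386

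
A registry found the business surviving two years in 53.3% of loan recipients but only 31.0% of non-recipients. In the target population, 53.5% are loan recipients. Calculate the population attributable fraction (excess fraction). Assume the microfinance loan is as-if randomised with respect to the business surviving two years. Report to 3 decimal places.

PAF ≈ 0.278

p₁ = 0.533, p₀ = 0.31.
Overall risk P(Y=1) = π·p₁ + (1−π)·p₀ = 0.535×0.533 + 0.465×0.31 = 0.4293.
Under exogeneity, PAF = [P(Y=1) − p₀] / P(Y=1).
PAF = (0.4293 − 0.31) / 0.4293 ≈ 0.2779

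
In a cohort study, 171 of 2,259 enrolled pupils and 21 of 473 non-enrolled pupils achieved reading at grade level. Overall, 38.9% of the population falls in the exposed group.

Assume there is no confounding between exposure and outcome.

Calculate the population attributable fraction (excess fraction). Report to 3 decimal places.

p₁ = P(outcome | exposed) = 171/2259 = 0.075697
p₀ = P(outcome | unexposed) = 21/473 = 0.044397
Overall risk P(Y=1) = π·p₁ + (1−π)·p₀ = 0.389×0.075697 + 0.611×0.044397 = 0.056573.
Under exogeneity, PAF = [P(Y=1) − p₀] / P(Y=1).
PAF = (0.056573 − 0.044397) / 0.056573 ≈ 0.2152

PAF ≈ 0.215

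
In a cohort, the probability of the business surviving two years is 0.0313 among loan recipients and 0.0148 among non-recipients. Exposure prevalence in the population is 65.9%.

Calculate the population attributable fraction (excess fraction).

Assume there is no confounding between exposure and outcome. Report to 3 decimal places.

Let p₁ = 0.0313, p₀ = 0.0148.
Overall risk P(Y=1) = π·p₁ + (1−π)·p₀ = 0.659×0.0313 + 0.341×0.0148 = 0.025674.
Under exogeneity, PAF = [P(Y=1) − p₀] / P(Y=1).
PAF = (0.025674 − 0.0148) / 0.025674 ≈ 0.4235

PAF ≈ 0.424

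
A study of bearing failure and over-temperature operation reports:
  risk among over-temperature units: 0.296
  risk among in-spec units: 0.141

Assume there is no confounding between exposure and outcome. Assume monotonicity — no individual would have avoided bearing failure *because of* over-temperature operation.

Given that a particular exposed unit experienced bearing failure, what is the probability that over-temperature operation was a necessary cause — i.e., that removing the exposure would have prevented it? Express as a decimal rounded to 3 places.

PN ≈ 0.524

Let p₁ = 0.296, p₀ = 0.141.
Under exogeneity and monotonicity, PN = (p₁ − p₀) / p₁.
PN = (0.296 − 0.141) / 0.296 = 0.155 / 0.296 ≈ 0.5236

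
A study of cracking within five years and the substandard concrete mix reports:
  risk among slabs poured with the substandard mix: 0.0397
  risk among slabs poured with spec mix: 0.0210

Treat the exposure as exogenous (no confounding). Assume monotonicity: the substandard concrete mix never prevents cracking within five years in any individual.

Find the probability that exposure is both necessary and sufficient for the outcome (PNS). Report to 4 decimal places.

Let p₁ = 0.0397, p₀ = 0.021.
Under exogeneity and monotonicity, PNS = p₁ − p₀.
PNS = 0.0397 − 0.021 = 0.0187

PNS ≈ 0.0187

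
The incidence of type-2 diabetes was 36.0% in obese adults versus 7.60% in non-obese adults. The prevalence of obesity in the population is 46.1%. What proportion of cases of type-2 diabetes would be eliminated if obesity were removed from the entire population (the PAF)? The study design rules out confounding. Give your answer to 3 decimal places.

p₁ = 0.36, p₀ = 0.076.
Overall risk P(Y=1) = π·p₁ + (1−π)·p₀ = 0.461×0.36 + 0.539×0.076 = 0.20692.
Under exogeneity, PAF = [P(Y=1) − p₀] / P(Y=1).
PAF = (0.20692 − 0.076) / 0.20692 ≈ 0.6327

PAF ≈ 0.633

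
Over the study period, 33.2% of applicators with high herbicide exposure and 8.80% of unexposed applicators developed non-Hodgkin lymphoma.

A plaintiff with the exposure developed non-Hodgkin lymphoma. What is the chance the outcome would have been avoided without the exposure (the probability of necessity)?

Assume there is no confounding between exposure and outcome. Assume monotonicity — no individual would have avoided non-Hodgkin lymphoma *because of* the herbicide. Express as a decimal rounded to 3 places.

p₁ = 0.332, p₀ = 0.088.
Under exogeneity and monotonicity, PN = (p₁ − p₀) / p₁.
PN = (0.332 − 0.088) / 0.332 = 0.244 / 0.332 ≈ 0.7349

PN ≈ 0.735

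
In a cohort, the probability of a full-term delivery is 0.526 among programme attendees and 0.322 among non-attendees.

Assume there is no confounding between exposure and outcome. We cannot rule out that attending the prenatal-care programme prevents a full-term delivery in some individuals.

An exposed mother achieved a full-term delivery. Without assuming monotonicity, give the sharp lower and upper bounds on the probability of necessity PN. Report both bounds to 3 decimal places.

0.388 ≤ PN ≤ 1.000

Let p₁ = 0.526, p₀ = 0.322.
Under exogeneity alone the bounds on PN are max{0,(p₁−p₀)/p₁} ≤ PN ≤ min{1,(1−p₀)/p₁}.
  lower = (p₁ − p₀)/p₁ = 0.204 / 0.526 ≈ 0.3878
  upper = min{1, (1 − p₀)/p₁} = 0.678 / 0.526 ≈ 1.2890 → capped at 1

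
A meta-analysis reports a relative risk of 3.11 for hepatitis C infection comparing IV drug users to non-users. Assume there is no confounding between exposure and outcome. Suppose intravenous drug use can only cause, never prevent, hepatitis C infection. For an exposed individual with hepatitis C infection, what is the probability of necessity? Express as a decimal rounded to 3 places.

PN ≈ 0.678

Under exogeneity and monotonicity, PN = (RR − 1) / RR = 1 − 1/RR.
PN = (3.11 − 1) / 3.11 = 2.11 / 3.11 ≈ 0.6785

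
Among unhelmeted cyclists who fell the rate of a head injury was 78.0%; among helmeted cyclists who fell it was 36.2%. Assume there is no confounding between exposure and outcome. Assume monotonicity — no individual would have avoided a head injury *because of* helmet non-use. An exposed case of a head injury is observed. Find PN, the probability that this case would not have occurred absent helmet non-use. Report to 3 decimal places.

PN ≈ 0.536

p₁ = 0.78, p₀ = 0.362.
Under exogeneity and monotonicity, PN = (p₁ − p₀) / p₁.
PN = (0.78 − 0.362) / 0.78 = 0.418 / 0.78 ≈ 0.5359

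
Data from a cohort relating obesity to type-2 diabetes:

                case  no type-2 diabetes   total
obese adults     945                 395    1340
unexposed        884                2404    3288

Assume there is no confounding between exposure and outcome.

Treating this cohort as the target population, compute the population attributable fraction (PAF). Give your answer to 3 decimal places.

PAF ≈ 0.320

p₁ = P(outcome | exposed) = 945/1340 = 0.70522
p₀ = P(outcome | unexposed) = 884/3288 = 0.26886
Exposure prevalence π = 1340/4628 = 0.28954; overall risk P(Y=1) = 0.3952.
Under exogeneity, PAF = [P(Y=1) − p₀]/P(Y=1).
PAF = (0.3952 − 0.26886) / 0.3952 ≈ 0.3197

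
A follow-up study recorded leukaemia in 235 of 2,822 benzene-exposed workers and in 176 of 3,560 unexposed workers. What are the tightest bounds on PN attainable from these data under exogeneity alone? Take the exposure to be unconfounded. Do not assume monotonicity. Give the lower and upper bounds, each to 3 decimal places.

0.406 ≤ PN ≤ 1.000

p₁ = P(outcome | exposed) = 235/2822 = 0.083274
p₀ = P(outcome | unexposed) = 176/3560 = 0.049438
Under exogeneity alone the bounds on PN are max{0,(p₁−p₀)/p₁} ≤ PN ≤ min{1,(1−p₀)/p₁}.
  lower = (p₁ − p₀)/p₁ = 0.033836 / 0.083274 ≈ 0.4063
  upper = min{1, (1 − p₀)/p₁} = 0.95056 / 0.083274 ≈ 11.4148 → capped at 1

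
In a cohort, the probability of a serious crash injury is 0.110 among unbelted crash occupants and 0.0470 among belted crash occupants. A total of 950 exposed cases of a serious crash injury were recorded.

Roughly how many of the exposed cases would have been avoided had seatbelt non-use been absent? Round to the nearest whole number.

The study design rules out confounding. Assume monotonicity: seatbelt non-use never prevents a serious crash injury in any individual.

about 544 cases

Let p₁ = 0.11, p₀ = 0.047.
PN = (p₁ − p₀)/p₁ = (0.11 − 0.047) / 0.11 ≈ 0.57273.
Attributable cases ≈ PN × (exposed cases) = 0.57273 × 950 ≈ 544.09.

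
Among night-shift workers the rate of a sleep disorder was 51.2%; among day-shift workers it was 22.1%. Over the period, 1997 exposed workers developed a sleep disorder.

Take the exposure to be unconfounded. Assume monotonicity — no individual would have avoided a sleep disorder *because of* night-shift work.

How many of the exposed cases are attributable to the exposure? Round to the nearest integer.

p₁ = 0.512, p₀ = 0.221.
PN = (p₁ − p₀)/p₁ = (0.512 − 0.221) / 0.512 ≈ 0.56836.
Attributable cases ≈ PN × (exposed cases) = 0.56836 × 1997 ≈ 1135.01.

about 1135 cases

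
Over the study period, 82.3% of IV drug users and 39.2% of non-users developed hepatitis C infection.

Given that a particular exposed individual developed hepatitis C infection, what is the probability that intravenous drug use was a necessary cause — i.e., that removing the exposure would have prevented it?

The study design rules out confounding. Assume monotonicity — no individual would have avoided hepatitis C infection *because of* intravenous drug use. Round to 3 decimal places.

p₁ = 0.823, p₀ = 0.392.
Under exogeneity and monotonicity, PN = (p₁ − p₀) / p₁.
PN = (0.823 − 0.392) / 0.823 = 0.431 / 0.823 ≈ 0.5237

PN ≈ 0.524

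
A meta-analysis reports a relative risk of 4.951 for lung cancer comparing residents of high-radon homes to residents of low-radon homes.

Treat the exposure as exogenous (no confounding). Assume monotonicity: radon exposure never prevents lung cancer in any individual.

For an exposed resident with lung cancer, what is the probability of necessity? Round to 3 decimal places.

PN ≈ 0.798

Under exogeneity and monotonicity, PN = (RR − 1) / RR = 1 − 1/RR.
PN = (4.951 − 1) / 4.951 = 3.951 / 4.951 ≈ 0.7980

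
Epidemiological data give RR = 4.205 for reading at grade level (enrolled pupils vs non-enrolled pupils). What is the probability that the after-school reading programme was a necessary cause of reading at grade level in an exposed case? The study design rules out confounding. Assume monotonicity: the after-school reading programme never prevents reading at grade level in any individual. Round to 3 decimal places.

Under exogeneity and monotonicity, PN = (RR − 1) / RR = 1 − 1/RR.
PN = (4.205 − 1) / 4.205 = 3.205 / 4.205 ≈ 0.7622

PN ≈ 0.762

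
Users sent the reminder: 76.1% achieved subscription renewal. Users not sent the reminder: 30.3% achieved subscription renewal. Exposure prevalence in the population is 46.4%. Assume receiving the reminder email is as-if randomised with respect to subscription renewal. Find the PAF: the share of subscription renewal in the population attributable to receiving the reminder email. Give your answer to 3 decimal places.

p₁ = 0.761, p₀ = 0.303.
Overall risk P(Y=1) = π·p₁ + (1−π)·p₀ = 0.464×0.761 + 0.536×0.303 = 0.51551.
Under exogeneity, PAF = [P(Y=1) − p₀] / P(Y=1).
PAF = (0.51551 − 0.303) / 0.51551 ≈ 0.4122

PAF ≈ 0.412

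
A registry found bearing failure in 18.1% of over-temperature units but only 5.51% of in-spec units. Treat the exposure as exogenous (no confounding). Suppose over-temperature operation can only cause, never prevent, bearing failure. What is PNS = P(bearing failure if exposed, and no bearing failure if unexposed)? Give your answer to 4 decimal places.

p₁ = 0.181, p₀ = 0.0551.
Under exogeneity and monotonicity, PNS = p₁ − p₀.
PNS = 0.181 − 0.0551 = 0.1259

PNS ≈ 0.1259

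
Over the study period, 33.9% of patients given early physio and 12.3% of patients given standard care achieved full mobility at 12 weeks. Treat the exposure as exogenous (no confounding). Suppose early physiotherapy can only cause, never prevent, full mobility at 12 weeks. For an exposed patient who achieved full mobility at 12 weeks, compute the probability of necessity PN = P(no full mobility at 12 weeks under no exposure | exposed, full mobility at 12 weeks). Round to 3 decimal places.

PN ≈ 0.637

p₁ = 0.339, p₀ = 0.123.
Under exogeneity and monotonicity, PN = (p₁ − p₀) / p₁.
PN = (0.339 − 0.123) / 0.339 = 0.216 / 0.339 ≈ 0.6372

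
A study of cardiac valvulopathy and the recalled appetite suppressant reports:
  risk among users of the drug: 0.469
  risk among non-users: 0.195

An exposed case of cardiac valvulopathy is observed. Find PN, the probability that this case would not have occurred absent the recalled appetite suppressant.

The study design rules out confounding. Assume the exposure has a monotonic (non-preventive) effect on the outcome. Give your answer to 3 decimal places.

PN ≈ 0.584

Let p₁ = 0.469, p₀ = 0.195.
Under exogeneity and monotonicity, PN = (p₁ − p₀) / p₁.
PN = (0.469 − 0.195) / 0.469 = 0.274 / 0.469 ≈ 0.5842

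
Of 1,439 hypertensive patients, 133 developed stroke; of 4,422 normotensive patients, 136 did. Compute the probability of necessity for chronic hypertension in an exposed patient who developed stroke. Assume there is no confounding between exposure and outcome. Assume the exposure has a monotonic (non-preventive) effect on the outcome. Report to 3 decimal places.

p₁ = P(outcome | exposed) = 133/1439 = 0.092425
p₀ = P(outcome | unexposed) = 136/4422 = 0.030755
Under exogeneity and monotonicity, PN = (p₁ − p₀) / p₁.
PN = (0.092425 − 0.030755) / 0.092425 = 0.06167 / 0.092425 ≈ 0.6672

PN ≈ 0.667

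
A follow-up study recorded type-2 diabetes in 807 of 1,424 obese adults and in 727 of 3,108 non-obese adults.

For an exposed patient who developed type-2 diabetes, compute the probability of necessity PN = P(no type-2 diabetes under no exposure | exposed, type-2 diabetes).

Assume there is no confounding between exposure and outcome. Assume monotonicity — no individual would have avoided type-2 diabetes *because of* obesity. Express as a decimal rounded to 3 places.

PN ≈ 0.587

p₁ = P(outcome | exposed) = 807/1424 = 0.56671
p₀ = P(outcome | unexposed) = 727/3108 = 0.23391
Under exogeneity and monotonicity, PN = (p₁ − p₀) / p₁.
PN = (0.56671 − 0.23391) / 0.56671 = 0.3328 / 0.56671 ≈ 0.5872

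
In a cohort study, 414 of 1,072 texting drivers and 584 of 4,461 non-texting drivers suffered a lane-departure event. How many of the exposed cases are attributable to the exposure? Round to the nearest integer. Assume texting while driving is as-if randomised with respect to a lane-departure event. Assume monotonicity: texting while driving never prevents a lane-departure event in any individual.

about 274 cases

p₁ = P(outcome | exposed) = 414/1072 = 0.38619
p₀ = P(outcome | unexposed) = 584/4461 = 0.13091
PN = (p₁ − p₀)/p₁ = (0.38619 − 0.13091) / 0.38619 ≈ 0.66102.
Attributable cases ≈ PN × (exposed cases) = 0.66102 × 414 ≈ 273.66.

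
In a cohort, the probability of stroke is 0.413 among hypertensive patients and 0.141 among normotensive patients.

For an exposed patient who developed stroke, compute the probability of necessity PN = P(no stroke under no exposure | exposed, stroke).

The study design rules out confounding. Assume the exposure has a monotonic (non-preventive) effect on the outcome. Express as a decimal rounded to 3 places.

Let p₁ = 0.413, p₀ = 0.141.
Under exogeneity and monotonicity, PN = (p₁ − p₀) / p₁.
PN = (0.413 − 0.141) / 0.413 = 0.272 / 0.413 ≈ 0.6586

PN ≈ 0.659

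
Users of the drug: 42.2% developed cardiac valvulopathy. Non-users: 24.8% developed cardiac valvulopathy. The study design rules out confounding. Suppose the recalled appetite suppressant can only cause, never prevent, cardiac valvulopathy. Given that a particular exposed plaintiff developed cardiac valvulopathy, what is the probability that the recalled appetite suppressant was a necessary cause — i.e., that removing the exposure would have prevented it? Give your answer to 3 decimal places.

PN ≈ 0.412

p₁ = 0.422, p₀ = 0.248.
Under exogeneity and monotonicity, PN = (p₁ − p₀) / p₁.
PN = (0.422 − 0.248) / 0.422 = 0.174 / 0.422 ≈ 0.4123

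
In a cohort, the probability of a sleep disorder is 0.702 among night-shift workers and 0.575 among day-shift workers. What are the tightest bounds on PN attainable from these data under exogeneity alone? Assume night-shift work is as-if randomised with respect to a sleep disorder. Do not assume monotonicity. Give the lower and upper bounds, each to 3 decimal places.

Let p₁ = 0.702, p₀ = 0.575.
Under exogeneity alone the bounds on PN are max{0,(p₁−p₀)/p₁} ≤ PN ≤ min{1,(1−p₀)/p₁}.
  lower = (p₁ − p₀)/p₁ = 0.127 / 0.702 ≈ 0.1809
  upper = min{1, (1 − p₀)/p₁} = 0.425 / 0.702 ≈ 0.6054

0.181 ≤ PN ≤ 0.605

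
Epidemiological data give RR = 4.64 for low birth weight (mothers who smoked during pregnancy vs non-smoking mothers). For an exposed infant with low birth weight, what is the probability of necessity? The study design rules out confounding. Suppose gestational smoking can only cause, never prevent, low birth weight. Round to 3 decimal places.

PN ≈ 0.784

Under exogeneity and monotonicity, PN = (RR − 1) / RR = 1 − 1/RR.
PN = (4.64 − 1) / 4.64 = 3.64 / 4.64 ≈ 0.7845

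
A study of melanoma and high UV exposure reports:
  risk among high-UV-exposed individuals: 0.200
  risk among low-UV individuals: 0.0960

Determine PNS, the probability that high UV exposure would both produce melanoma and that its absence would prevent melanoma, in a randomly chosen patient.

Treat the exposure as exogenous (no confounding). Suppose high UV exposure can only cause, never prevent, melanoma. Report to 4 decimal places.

PNS ≈ 0.1040

Let p₁ = 0.2, p₀ = 0.096.
Under exogeneity and monotonicity, PNS = p₁ − p₀.
PNS = 0.2 − 0.096 = 0.104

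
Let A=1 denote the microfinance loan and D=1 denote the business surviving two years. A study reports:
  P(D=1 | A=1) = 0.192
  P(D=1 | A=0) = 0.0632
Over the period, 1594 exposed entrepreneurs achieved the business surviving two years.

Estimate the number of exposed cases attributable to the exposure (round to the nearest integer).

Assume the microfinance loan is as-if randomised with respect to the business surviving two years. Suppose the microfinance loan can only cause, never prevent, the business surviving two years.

Let p₁ = 0.192, p₀ = 0.0632.
PN = (p₁ − p₀)/p₁ = (0.192 − 0.0632) / 0.192 ≈ 0.67083.
Attributable cases ≈ PN × (exposed cases) = 0.67083 × 1594 ≈ 1069.31.

about 1069 cases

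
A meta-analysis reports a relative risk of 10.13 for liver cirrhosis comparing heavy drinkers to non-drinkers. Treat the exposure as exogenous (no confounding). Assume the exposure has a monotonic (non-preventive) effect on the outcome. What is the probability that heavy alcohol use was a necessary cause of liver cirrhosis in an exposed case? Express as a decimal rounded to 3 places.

PN ≈ 0.901

Under exogeneity and monotonicity, PN = (RR − 1) / RR = 1 − 1/RR.
PN = (10.13 − 1) / 10.13 = 9.13 / 10.13 ≈ 0.9013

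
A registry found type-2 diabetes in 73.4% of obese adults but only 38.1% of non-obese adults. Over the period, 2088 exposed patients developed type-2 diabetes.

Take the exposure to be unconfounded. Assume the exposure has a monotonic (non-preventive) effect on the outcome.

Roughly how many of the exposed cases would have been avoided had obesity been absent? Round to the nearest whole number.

p₁ = 0.734, p₀ = 0.381.
PN = (p₁ − p₀)/p₁ = (0.734 − 0.381) / 0.734 ≈ 0.48093.
Attributable cases ≈ PN × (exposed cases) = 0.48093 × 2088 ≈ 1004.17.

about 1004 cases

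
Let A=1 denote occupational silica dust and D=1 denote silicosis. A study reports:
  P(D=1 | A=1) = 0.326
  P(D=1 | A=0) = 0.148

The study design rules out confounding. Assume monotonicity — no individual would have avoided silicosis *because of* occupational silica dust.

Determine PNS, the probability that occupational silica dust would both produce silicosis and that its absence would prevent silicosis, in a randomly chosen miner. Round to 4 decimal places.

Let p₁ = 0.326, p₀ = 0.148.
Under exogeneity and monotonicity, PNS = p₁ − p₀.
PNS = 0.326 − 0.148 = 0.178

PNS ≈ 0.1780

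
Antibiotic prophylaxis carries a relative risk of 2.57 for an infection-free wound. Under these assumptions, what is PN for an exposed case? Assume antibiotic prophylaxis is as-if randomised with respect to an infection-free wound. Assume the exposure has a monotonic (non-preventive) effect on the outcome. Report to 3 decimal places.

Under exogeneity and monotonicity, PN = (RR − 1) / RR = 1 − 1/RR.
PN = (2.57 − 1) / 2.57 = 1.57 / 2.57 ≈ 0.6109

PN ≈ 0.611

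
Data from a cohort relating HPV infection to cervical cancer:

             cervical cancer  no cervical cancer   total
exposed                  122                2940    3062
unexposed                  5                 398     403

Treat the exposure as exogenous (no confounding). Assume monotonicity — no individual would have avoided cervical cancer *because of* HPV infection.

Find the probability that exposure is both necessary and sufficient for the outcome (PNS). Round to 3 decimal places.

p₁ = P(outcome | exposed) = 122/3062 = 0.039843
p₀ = P(outcome | unexposed) = 5/403 = 0.012407
Under exogeneity and monotonicity, PNS = p₁ − p₀.
PNS = 0.039843 − 0.012407 = 0.027436

PNS ≈ 0.027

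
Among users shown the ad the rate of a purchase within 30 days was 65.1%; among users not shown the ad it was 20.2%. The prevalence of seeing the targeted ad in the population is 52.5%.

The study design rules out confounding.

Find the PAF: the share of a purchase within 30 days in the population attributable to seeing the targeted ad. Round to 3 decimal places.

PAF ≈ 0.539

p₁ = 0.651, p₀ = 0.202.
Overall risk P(Y=1) = π·p₁ + (1−π)·p₀ = 0.525×0.651 + 0.475×0.202 = 0.43772.
Under exogeneity, PAF = [P(Y=1) − p₀] / P(Y=1).
PAF = (0.43772 − 0.202) / 0.43772 ≈ 0.5385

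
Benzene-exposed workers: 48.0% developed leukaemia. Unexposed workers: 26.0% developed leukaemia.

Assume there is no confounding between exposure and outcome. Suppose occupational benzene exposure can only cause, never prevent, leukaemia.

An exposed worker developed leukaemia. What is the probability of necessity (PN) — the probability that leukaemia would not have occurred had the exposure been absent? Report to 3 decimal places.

PN ≈ 0.458

p₁ = 0.48, p₀ = 0.26.
Under exogeneity and monotonicity, PN = (p₁ − p₀) / p₁.
PN = (0.48 − 0.26) / 0.48 = 0.22 / 0.48 ≈ 0.4583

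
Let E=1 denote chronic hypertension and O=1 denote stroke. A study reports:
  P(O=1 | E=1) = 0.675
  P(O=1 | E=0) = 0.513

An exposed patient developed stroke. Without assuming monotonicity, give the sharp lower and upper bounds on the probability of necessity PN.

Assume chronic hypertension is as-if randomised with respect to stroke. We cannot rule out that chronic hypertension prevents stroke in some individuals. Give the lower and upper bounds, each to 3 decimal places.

Let p₁ = 0.675, p₀ = 0.513.
Under exogeneity alone the bounds on PN are max{0,(p₁−p₀)/p₁} ≤ PN ≤ min{1,(1−p₀)/p₁}.
  lower = (p₁ − p₀)/p₁ = 0.162 / 0.675 ≈ 0.2400
  upper = min{1, (1 − p₀)/p₁} = 0.487 / 0.675 ≈ 0.7215

0.240 ≤ PN ≤ 0.721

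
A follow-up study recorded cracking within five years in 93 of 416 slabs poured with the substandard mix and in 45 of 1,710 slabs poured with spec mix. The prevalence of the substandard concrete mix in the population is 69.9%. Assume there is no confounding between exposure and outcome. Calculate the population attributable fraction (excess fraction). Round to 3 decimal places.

PAF ≈ 0.840

p₁ = P(outcome | exposed) = 93/416 = 0.22356
p₀ = P(outcome | unexposed) = 45/1710 = 0.026316
Overall risk P(Y=1) = π·p₁ + (1−π)·p₀ = 0.699×0.22356 + 0.301×0.026316 = 0.16419.
Under exogeneity, PAF = [P(Y=1) − p₀] / P(Y=1).
PAF = (0.16419 − 0.026316) / 0.16419 ≈ 0.8397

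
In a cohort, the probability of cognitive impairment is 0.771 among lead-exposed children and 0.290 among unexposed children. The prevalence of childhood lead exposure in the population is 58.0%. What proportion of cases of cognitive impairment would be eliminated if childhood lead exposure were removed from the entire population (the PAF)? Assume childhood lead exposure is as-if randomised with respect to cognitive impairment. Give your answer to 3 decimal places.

Let p₁ = 0.771, p₀ = 0.29.
Overall risk P(Y=1) = π·p₁ + (1−π)·p₀ = 0.58×0.771 + 0.42×0.29 = 0.56898.
Under exogeneity, PAF = [P(Y=1) − p₀] / P(Y=1).
PAF = (0.56898 − 0.29) / 0.56898 ≈ 0.4903

PAF ≈ 0.490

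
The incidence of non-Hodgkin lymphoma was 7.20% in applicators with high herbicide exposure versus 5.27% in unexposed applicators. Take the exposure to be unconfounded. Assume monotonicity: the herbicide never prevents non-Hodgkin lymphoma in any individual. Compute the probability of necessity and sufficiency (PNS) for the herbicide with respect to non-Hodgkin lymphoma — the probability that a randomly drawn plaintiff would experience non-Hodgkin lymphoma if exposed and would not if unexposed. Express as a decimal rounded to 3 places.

PNS ≈ 0.019

p₁ = 0.072, p₀ = 0.0527.
Under exogeneity and monotonicity, PNS = p₁ − p₀.
PNS = 0.072 − 0.0527 = 0.0193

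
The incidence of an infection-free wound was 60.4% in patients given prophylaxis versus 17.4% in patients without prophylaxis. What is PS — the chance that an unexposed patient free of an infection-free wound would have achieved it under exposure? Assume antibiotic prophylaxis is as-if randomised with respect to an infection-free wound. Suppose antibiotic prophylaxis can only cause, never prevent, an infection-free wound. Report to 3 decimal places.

p₁ = 0.604, p₀ = 0.174.
Under exogeneity and monotonicity, PS = (p₁ − p₀) / (1 − p₀).
PS = (0.604 − 0.174) / (1 − 0.174) = 0.43 / 0.826 ≈ 0.5206

PS ≈ 0.521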